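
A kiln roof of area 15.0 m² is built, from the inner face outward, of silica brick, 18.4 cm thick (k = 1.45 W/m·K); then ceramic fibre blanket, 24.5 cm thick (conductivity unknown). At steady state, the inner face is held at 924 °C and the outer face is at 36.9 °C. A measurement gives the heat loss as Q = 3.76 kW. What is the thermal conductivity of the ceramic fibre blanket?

k = 0.0718 W/m·K

ΣR = ΔT/Q = |924 − 36.9|/3760 = 0.2359 K/W
Known resistances:
  R_silica brick = L/(kA) = 0.184/(1.45·15.0) = 0.008460 K/W
R_ceramic fibre blanket = ΣR − ΣR_known = 0.2359 − 0.008460 = 0.2274 K/W
L/(kA) = 0.2274 ⇒ k = 0.245/(0.2274·15.0) = 0.0718 W/m·K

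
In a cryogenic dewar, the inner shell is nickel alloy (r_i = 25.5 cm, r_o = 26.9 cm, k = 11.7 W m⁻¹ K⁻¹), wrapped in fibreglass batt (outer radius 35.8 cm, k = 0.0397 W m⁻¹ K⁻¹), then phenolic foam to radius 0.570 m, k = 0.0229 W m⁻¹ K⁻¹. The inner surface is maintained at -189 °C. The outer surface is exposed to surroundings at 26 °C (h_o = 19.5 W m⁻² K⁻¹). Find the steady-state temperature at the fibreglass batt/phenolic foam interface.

Series thermal resistances, inner to outer:
  R_nickel alloy = (1/0.255 − 1/0.269)/(4πk) = 0.2041/(4π·11.7) = 0.001388 K/W
  R_fibreglass batt = (1/0.269 − 1/0.358)/(4πk) = 0.9242/(4π·0.0397) = 1.852 K/W
  R_phenolic foam = (1/0.358 − 1/0.570)/(4πk) = 1.039/(4π·0.0229) = 3.610 K/W
  R_conv,out = 1/(4πr²h) = 1/(4π·0.570²·19.5) = 0.01256 K/W
ΣR = 0.001388 + 1.852 + 3.610 + 0.01256 = 5.476 K/W
Q = ΔT/ΣR = (-189 °C − 26 °C)/5.476 = -39.26 W
From the inner boundary to the fibreglass batt/phenolic foam interface, ΣR_partial = 1.853 K/W.
T_interface = T_in − Q·ΣR_partial = -189 °C − (-39.26)(1.853) = -116 °C

T = -116 °C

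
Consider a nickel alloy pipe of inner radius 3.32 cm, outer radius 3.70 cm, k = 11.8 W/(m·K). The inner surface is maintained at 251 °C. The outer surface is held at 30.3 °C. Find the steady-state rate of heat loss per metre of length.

Q' = 2πk·ΔT/ln(r₂/r₁) = 2π × 11.8 × 220.7 / ln(0.0370/0.0332) = 1.51×10^5 W/m

Q' = 151 kW/m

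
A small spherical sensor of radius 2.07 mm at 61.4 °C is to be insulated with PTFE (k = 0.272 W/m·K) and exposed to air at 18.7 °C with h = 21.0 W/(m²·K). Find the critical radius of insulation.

For a sphere, r_cr = 2k_ins/h = 2·0.272/21.0 = 0.0259 m = 2.59 cm

r_cr = 2.59 cm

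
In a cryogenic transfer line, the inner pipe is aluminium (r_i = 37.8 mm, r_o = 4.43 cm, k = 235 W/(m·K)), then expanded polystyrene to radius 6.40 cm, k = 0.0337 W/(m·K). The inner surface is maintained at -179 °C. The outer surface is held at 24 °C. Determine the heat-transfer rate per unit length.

Resistance network (inner→outer):
  R'_aluminium = ln(0.0443/0.0378)/(2πk) = 0.1587/(2π·235) = 1.075×10^-4 m·K/W
  R'_expanded polystyrene = ln(0.0640/0.0443)/(2πk) = 0.3679/(2π·0.0337) = 1.737 m·K/W
ΣR = 1.075×10^-4 + 1.737 = 1.737 m·K/W
Q' = ΔT/ΣR = (-179 °C − 24 °C)/1.737 = -117 W/m
(Negative Q' ⇒ heat flows inward; heat gain = 117 W/m.)

Q' = 117 W/m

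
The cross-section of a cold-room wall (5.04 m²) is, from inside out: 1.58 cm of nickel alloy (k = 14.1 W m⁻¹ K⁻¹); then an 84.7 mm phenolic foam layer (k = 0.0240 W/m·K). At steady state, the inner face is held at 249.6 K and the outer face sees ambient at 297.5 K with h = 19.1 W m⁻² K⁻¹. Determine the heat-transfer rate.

Q = 67.4 W

Resistance network (inner→outer):
  R_nickel alloy = L/(kA) = 0.0158/(14.1·5.04) = 2.223×10^-4 K/W
  R_phenolic foam = L/(kA) = 0.0847/(0.0240·5.04) = 0.7002 K/W
  R_conv,out = 1/(hA) = 1/(19.1·5.04) = 0.01039 K/W
ΣR = 2.223×10^-4 + 0.7002 + 0.01039 = 0.7108 K/W
Q = ΔT/ΣR = (249.6 K − 297.5 K)/0.7108 = -67.4 W
(Negative Q ⇒ heat flows inward; heat gain = 67.4 W.)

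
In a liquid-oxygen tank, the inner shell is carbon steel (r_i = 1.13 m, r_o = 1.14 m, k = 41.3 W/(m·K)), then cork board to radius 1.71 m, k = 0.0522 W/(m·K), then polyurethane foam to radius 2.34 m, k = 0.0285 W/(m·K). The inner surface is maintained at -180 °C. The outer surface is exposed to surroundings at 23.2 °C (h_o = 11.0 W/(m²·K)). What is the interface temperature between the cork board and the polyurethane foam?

T = -77.8 °C

Treat each layer as a resistance in series:
  R_carbon steel = (1/1.13 − 1/1.14)/(4πk) = 0.007763/(4π·41.3) = 1.496×10^-5 K/W
  R_cork board = (1/1.14 − 1/1.71)/(4πk) = 0.2924/(4π·0.0522) = 0.4458 K/W
  R_polyurethane foam = (1/1.71 − 1/2.34)/(4πk) = 0.1574/(4π·0.0285) = 0.4396 K/W
  R_conv,out = 1/(4πr²h) = 1/(4π·2.34²·11.0) = 0.001321 K/W
ΣR = 1.496×10^-5 + 0.4458 + 0.4396 + 0.001321 = 0.8867 K/W
Q = ΔT/ΣR = (-180 °C − 23.2 °C)/0.8867 = -229.2 W
From the inner boundary to the cork board/polyurethane foam interface, ΣR_partial = 0.4458 K/W.
T_interface = T_in − Q·ΣR_partial = -180 °C − (-229.2)(0.4458) = -77.8 °C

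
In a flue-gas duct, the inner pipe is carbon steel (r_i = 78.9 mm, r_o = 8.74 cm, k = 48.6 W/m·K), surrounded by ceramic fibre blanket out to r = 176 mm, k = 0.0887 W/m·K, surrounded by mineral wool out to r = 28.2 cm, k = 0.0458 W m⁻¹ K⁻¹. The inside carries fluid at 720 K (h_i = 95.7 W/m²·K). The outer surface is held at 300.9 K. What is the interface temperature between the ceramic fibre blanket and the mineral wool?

Resistance network (inner→outer):
  R'_conv,in = 1/(2πr h) = 1/(2π·0.0789·95.7) = 0.02108 m·K/W
  R'_carbon steel = ln(0.0874/0.0789)/(2πk) = 0.1023/(2π·48.6) = 3.351×10^-4 m·K/W
  R'_ceramic fibre blanket = ln(0.176/0.0874)/(2πk) = 0.7000/(2π·0.0887) = 1.256 m·K/W
  R'_mineral wool = ln(0.282/0.176)/(2πk) = 0.4714/(2π·0.0458) = 1.638 m·K/W
ΣR = 0.02108 + 3.351×10^-4 + 1.256 + 1.638 = 2.915 m·K/W
Q' = ΔT/ΣR = (720 K − 300.9 K)/2.915 = 143.8 W/m
From the inner boundary to the ceramic fibre blanket/mineral wool interface, ΣR_partial = 1.277 m·K/W.
T_interface = T_in − Q'·ΣR_partial = 720 K − (143.8)(1.277) = 536 K

T = 536 K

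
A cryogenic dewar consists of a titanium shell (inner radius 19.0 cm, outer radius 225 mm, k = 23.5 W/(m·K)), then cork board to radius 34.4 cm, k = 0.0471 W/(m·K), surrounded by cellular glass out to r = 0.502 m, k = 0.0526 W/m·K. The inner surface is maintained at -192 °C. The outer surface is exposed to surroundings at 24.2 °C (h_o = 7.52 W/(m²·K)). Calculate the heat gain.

Treat each layer as a resistance in series:
  R_titanium = (1/0.190 − 1/0.225)/(4πk) = 0.8187/(4π·23.5) = 0.002772 K/W
  R_cork board = (1/0.225 − 1/0.344)/(4πk) = 1.537/(4π·0.0471) = 2.598 K/W
  R_cellular glass = (1/0.344 − 1/0.502)/(4πk) = 0.9149/(4π·0.0526) = 1.384 K/W
  R_conv,out = 1/(4πr²h) = 1/(4π·0.502²·7.52) = 0.04199 K/W
ΣR = 0.002772 + 2.598 + 1.384 + 0.04199 = 4.027 K/W
Q = ΔT/ΣR = (-192 °C − 24.2 °C)/4.027 = -53.7 W
(Negative Q ⇒ heat flows inward; heat gain = 53.7 W.)

Q = 53.7 W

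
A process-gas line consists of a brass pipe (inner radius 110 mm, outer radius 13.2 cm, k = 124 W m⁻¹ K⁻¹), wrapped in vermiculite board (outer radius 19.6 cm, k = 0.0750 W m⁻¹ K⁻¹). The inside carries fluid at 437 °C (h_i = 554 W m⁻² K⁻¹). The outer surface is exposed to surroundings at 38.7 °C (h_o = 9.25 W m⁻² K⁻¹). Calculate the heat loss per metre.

Resistance network (inner→outer):
  R'_conv,in = 1/(2πr h) = 1/(2π·0.110·554) = 0.002612 m·K/W
  R'_brass = ln(0.132/0.110)/(2πk) = 0.1823/(2π·124) = 2.340×10^-4 m·K/W
  R'_vermiculite board = ln(0.196/0.132)/(2πk) = 0.3953/(2π·0.0750) = 0.8389 m·K/W
  R'_conv,out = 1/(2πr h) = 1/(2π·0.196·9.25) = 0.08779 m·K/W
ΣR = 0.002612 + 2.340×10^-4 + 0.8389 + 0.08779 = 0.9295 m·K/W
Q' = ΔT/ΣR = (437 °C − 38.7 °C)/0.9295 = 429 W/m

Q' = 429 W/m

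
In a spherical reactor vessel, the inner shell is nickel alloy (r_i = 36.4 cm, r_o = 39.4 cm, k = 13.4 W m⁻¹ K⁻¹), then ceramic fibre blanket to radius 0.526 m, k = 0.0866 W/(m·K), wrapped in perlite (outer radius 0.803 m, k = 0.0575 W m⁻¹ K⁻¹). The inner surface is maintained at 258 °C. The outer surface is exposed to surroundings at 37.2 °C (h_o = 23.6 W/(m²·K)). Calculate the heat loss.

Resistance network (inner→outer):
  R_nickel alloy = (1/0.364 − 1/0.394)/(4πk) = 0.2092/(4π·13.4) = 0.001242 K/W
  R_ceramic fibre blanket = (1/0.394 − 1/0.526)/(4πk) = 0.6369/(4π·0.0866) = 0.5853 K/W
  R_perlite = (1/0.526 − 1/0.803)/(4πk) = 0.6558/(4π·0.0575) = 0.9076 K/W
  R_conv,out = 1/(4πr²h) = 1/(4π·0.803²·23.6) = 0.005229 K/W
ΣR = 0.001242 + 0.5853 + 0.9076 + 0.005229 = 1.499 K/W
Q = ΔT/ΣR = (258 °C − 37.2 °C)/1.499 = 147 W

Q = 147 W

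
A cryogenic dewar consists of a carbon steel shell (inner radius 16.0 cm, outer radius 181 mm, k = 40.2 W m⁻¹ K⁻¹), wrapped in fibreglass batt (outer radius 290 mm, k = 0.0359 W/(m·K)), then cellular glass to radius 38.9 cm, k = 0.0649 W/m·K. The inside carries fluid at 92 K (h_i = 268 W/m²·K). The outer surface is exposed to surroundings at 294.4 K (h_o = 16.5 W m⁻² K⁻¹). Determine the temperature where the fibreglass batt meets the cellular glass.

Resistance network (inner→outer):
  R_conv,in = 1/(4πr²h) = 1/(4π·0.160²·268) = 0.01160 K/W
  R_carbon steel = (1/0.160 − 1/0.181)/(4πk) = 0.7251/(4π·40.2) = 0.001435 K/W
  R_fibreglass batt = (1/0.181 − 1/0.290)/(4πk) = 2.077/(4π·0.0359) = 4.603 K/W
  R_cellular glass = (1/0.290 − 1/0.389)/(4πk) = 0.8776/(4π·0.0649) = 1.076 K/W
  R_conv,out = 1/(4πr²h) = 1/(4π·0.389²·16.5) = 0.03187 K/W
ΣR = 0.01160 + 0.001435 + 4.603 + 1.076 + 0.03187 = 5.724 K/W
Q = ΔT/ΣR = (92 K − 294.4 K)/5.724 = -35.36 W
From the inner boundary to the fibreglass batt/cellular glass interface, ΣR_partial = 4.616 K/W.
T_interface = T_in − Q·ΣR_partial = 92 K − (-35.36)(4.616) = 255.2 K

T = 255.2 K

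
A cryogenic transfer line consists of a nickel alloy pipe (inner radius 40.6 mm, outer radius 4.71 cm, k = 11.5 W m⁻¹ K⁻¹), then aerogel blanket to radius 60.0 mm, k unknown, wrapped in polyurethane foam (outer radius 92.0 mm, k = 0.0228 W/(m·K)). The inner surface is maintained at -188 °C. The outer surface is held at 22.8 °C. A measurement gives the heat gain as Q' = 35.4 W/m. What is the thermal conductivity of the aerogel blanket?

k = 0.0130 W/m·K

ΣR = ΔT/Q' = |-188 − 22.8|/35.4 = 5.955 m·K/W
Known resistances:
  R'_nickel alloy = ln(0.0471/0.0406)/(2πk) = 0.1485/(2π·11.5) = 0.002055 m·K/W
  R'_polyurethane foam = ln(0.0920/0.0600)/(2πk) = 0.4274/(2π·0.0228) = 2.984 m·K/W
R_aerogel blanket = ΣR − ΣR_known = 5.955 − 2.986 = 2.969 m·K/W
ln(r₂/r₁)/(2πk) = 2.969 ⇒ k = 0.2421/(2π·2.969) = 0.0130 W/m·K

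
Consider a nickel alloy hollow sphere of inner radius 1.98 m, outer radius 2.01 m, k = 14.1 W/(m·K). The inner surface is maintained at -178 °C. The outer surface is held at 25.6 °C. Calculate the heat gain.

Q = 4790 kW

Q = 4πk·ΔT/(1/r₁ − 1/r₂) = 4π × 14.1 × 203.6 / (1/1.98 − 1/2.01) = 4.79×10^6 W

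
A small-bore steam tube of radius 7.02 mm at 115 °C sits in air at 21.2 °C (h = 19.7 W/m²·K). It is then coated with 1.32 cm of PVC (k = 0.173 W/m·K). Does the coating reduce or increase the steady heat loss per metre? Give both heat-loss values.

Critical radius for a cylinder: r_cr = k/h = 0.00878 m = 0.878 cm.
Outer radius after coating: r₂ = 0.00702 + 0.0132 = 0.02022 m.
r₁ < r_cr < r₂: heat loss rises to a maximum at r_cr then falls. Whether the coating helps depends on whether Q(r₂) has dropped back below Q(r₁).
Bare: R = 1/(2πr₁h) = 1.151 m·K/W; Q = 93.8/1.151 = 81.5 W/m.
Coated: R = R_cond + R_conv = 1.373 m·K/W; Q = 93.8/1.373 = 68.3 W/m.

reduces: 81.5 → 68.3 W/m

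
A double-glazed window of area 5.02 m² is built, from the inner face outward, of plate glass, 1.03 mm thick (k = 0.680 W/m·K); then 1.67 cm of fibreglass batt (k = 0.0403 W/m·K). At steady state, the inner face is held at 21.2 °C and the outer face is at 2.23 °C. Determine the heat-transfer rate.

Series thermal resistances, inner to outer:
  R_plate glass = L/(kA) = 0.00103/(0.680·5.02) = 3.017×10^-4 K/W
  R_fibreglass batt = L/(kA) = 0.0167/(0.0403·5.02) = 0.08255 K/W
ΣR = 3.017×10^-4 + 0.08255 = 0.08285 K/W
Q = ΔT/ΣR = (21.2 °C − 2.23 °C)/0.08285 = 229 W

Q = 229 W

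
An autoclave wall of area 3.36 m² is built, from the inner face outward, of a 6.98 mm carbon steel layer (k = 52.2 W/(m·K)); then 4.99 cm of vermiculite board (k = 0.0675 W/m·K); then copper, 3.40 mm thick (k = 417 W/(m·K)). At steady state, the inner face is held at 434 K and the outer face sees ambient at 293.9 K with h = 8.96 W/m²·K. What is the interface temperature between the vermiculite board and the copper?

Series thermal resistances, inner to outer:
  R_carbon steel = L/(kA) = 0.00698/(52.2·3.36) = 3.980×10^-5 K/W
  R_vermiculite board = L/(kA) = 0.0499/(0.0675·3.36) = 0.2200 K/W
  R_copper = L/(kA) = 0.00340/(417·3.36) = 2.427×10^-6 K/W
  R_conv,out = 1/(hA) = 1/(8.96·3.36) = 0.03322 K/W
ΣR = 3.980×10^-5 + 0.2200 + 2.427×10^-6 + 0.03322 = 0.2533 K/W
Q = ΔT/ΣR = (434 K − 293.9 K)/0.2533 = 553.1 W
From the inner boundary to the vermiculite board/copper interface, ΣR_partial = 0.2200 K/W.
T_interface = T_in − Q·ΣR_partial = 434 K − (553.1)(0.2200) = 312.3 K

T = 312.3 K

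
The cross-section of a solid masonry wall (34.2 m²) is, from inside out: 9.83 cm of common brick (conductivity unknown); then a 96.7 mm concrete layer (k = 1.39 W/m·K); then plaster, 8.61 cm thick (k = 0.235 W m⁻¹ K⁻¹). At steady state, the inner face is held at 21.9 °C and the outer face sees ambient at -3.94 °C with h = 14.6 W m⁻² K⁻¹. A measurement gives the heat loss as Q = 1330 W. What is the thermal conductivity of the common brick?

ΣR = ΔT/Q = |21.9 − -3.94|/1330 = 0.01943 K/W
Known resistances:
  R_concrete = L/(kA) = 0.0967/(1.39·34.2) = 0.002034 K/W
  R_plaster = L/(kA) = 0.0861/(0.235·34.2) = 0.01071 K/W
  R_conv,out = 1/(hA) = 1/(14.6·34.2) = 0.002003 K/W
R_common brick = ΣR − ΣR_known = 0.01943 − 0.01475 = 0.004680 K/W
L/(kA) = 0.004680 ⇒ k = 0.0983/(0.004680·34.2) = 0.614 W/m·K

k = 0.614 W/m·K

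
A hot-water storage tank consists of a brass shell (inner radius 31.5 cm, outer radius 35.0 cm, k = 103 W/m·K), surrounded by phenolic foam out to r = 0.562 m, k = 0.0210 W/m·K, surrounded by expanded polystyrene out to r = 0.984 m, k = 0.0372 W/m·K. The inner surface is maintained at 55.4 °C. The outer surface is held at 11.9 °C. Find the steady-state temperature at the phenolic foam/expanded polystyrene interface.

T = 24.3 °C

Series thermal resistances, inner to outer:
  R_brass = (1/0.315 − 1/0.350)/(4πk) = 0.3175/(4π·103) = 2.453×10^-4 K/W
  R_phenolic foam = (1/0.350 − 1/0.562)/(4πk) = 1.078/(4π·0.0210) = 4.084 K/W
  R_expanded polystyrene = (1/0.562 − 1/0.984)/(4πk) = 0.7631/(4π·0.0372) = 1.632 K/W
ΣR = 2.453×10^-4 + 4.084 + 1.632 = 5.716 K/W
Q = ΔT/ΣR = (55.4 °C − 11.9 °C)/5.716 = 7.610 W
From the inner boundary to the phenolic foam/expanded polystyrene interface, ΣR_partial = 4.084 K/W.
T_interface = T_in − Q·ΣR_partial = 55.4 °C − (7.610)(4.084) = 24.3 °C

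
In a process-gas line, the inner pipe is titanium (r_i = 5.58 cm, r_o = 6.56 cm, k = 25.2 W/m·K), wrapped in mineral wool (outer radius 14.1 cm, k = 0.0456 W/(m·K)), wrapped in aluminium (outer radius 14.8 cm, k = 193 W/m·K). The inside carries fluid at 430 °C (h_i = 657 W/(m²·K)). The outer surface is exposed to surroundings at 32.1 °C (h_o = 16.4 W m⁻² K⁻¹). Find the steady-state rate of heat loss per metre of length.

Treat each layer as a resistance in series:
  R'_conv,in = 1/(2πr h) = 1/(2π·0.0558·657) = 0.004341 m·K/W
  R'_titanium = ln(0.0656/0.0558)/(2πk) = 0.1618/(2π·25.2) = 0.001022 m·K/W
  R'_mineral wool = ln(0.141/0.0656)/(2πk) = 0.7652/(2π·0.0456) = 2.671 m·K/W
  R'_aluminium = ln(0.148/0.141)/(2πk) = 0.04845/(2π·193) = 3.996×10^-5 m·K/W
  R'_conv,out = 1/(2πr h) = 1/(2π·0.148·16.4) = 0.06557 m·K/W
ΣR = 0.004341 + 0.001022 + 2.671 + 3.996×10^-5 + 0.06557 = 2.742 m·K/W
Q' = ΔT/ΣR = (430 °C − 32.1 °C)/2.742 = 145 W/m

Q' = 145 W/m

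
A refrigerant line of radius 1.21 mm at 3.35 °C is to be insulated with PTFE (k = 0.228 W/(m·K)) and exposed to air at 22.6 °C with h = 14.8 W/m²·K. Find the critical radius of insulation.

r_cr = 1.54 cm

For a cylinder, r_cr = k_ins/h = 0.228/14.8 = 0.0154 m = 1.54 cm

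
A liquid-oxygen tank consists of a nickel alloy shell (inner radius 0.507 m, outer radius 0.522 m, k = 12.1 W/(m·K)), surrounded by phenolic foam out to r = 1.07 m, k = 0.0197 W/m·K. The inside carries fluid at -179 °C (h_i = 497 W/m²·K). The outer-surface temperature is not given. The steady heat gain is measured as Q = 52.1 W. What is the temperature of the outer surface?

T_out = 27.5 °C

Series resistances:
  R_conv,in = 1/(4πr²h) = 1/(4π·0.507²·497) = 6.229×10^-4 K/W
  R_nickel alloy = (1/0.507 − 1/0.522)/(4πk) = 0.05668/(4π·12.1) = 3.727×10^-4 K/W
  R_phenolic foam = (1/0.522 − 1/1.07)/(4πk) = 0.9811/(4π·0.0197) = 3.963 K/W
ΣR = 3.964 K/W
ΔT = Q·ΣR = 52.1 × 3.964 = 206.5 K
Heat flows inward, so T_out = T_in + ΔT = -179 + 206.5 = 27.5 °C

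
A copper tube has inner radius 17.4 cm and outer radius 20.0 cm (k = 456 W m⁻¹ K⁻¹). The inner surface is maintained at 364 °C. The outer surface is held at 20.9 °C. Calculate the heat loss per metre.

Q' = 2πk·ΔT/ln(r₂/r₁) = 2π × 456 × 343.1 / ln(0.200/0.174) = 7.06×10^6 W/m

Q' = 7.06×10^6 W/m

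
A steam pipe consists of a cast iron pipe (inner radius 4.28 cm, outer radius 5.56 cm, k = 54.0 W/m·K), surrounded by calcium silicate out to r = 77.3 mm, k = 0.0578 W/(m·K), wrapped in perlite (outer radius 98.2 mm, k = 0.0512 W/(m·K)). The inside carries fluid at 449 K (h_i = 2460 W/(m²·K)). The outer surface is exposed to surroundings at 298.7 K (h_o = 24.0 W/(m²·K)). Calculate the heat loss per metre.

Q' = 87.3 W/m

Series thermal resistances, inner to outer:
  R'_conv,in = 1/(2πr h) = 1/(2π·0.0428·2460) = 0.001512 m·K/W
  R'_cast iron = ln(0.0556/0.0428)/(2πk) = 0.2616/(2π·54.0) = 7.712×10^-4 m·K/W
  R'_calcium silicate = ln(0.0773/0.0556)/(2πk) = 0.3295/(2π·0.0578) = 0.9073 m·K/W
  R'_perlite = ln(0.0982/0.0773)/(2πk) = 0.2393/(2π·0.0512) = 0.7439 m·K/W
  R'_conv,out = 1/(2πr h) = 1/(2π·0.0982·24.0) = 0.06753 m·K/W
ΣR = 0.001512 + 7.712×10^-4 + 0.9073 + 0.7439 + 0.06753 = 1.721 m·K/W
Q' = ΔT/ΣR = (449 K − 298.7 K)/1.721 = 87.3 W/m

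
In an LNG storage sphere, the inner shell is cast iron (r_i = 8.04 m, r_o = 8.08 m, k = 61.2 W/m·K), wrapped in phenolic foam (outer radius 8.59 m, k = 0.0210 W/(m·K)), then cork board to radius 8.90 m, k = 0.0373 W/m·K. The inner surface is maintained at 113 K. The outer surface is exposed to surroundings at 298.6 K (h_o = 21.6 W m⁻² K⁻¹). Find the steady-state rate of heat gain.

Resistance network (inner→outer):
  R_cast iron = (1/8.04 − 1/8.08)/(4πk) = 6.157×10^-4/(4π·61.2) = 8.006×10^-7 K/W
  R_phenolic foam = (1/8.08 − 1/8.59)/(4πk) = 0.007348/(4π·0.0210) = 0.02784 K/W
  R_cork board = (1/8.59 − 1/8.90)/(4πk) = 0.004055/(4π·0.0373) = 0.008651 K/W
  R_conv,out = 1/(4πr²h) = 1/(4π·8.90²·21.6) = 4.651×10^-5 K/W
ΣR = 8.006×10^-7 + 0.02784 + 0.008651 + 4.651×10^-5 = 0.03654 K/W
Q = ΔT/ΣR = (113 K − 298.6 K)/0.03654 = -5080 W
(Negative Q ⇒ heat flows inward; heat gain = 5080 W.)

Q = 5080 W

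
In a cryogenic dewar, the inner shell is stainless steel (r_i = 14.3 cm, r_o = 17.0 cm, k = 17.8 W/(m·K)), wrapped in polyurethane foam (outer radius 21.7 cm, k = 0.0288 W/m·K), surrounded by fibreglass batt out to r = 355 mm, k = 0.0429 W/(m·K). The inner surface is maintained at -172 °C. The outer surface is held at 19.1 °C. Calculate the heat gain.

Q = 27.9 W

Resistance network (inner→outer):
  R_stainless steel = (1/0.143 − 1/0.170)/(4πk) = 1.111/(4π·17.8) = 0.004965 K/W
  R_polyurethane foam = (1/0.170 − 1/0.217)/(4πk) = 1.274/(4π·0.0288) = 3.520 K/W
  R_fibreglass batt = (1/0.217 − 1/0.355)/(4πk) = 1.791/(4π·0.0429) = 3.323 K/W
ΣR = 0.004965 + 3.520 + 3.323 = 6.848 K/W
Q = ΔT/ΣR = (-172 °C − 19.1 °C)/6.848 = -27.9 W
(Negative Q ⇒ heat flows inward; heat gain = 27.9 W.)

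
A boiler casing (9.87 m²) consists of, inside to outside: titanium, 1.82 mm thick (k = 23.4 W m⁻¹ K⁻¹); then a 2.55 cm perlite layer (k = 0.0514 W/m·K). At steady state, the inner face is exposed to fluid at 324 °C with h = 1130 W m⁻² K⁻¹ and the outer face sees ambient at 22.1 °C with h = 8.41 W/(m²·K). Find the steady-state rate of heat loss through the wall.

Resistance network (inner→outer):
  R_conv,in = 1/(hA) = 1/(1130·9.87) = 8.966×10^-5 K/W
  R_titanium = L/(kA) = 0.00182/(23.4·9.87) = 7.880×10^-6 K/W
  R_perlite = L/(kA) = 0.0255/(0.0514·9.87) = 0.05026 K/W
  R_conv,out = 1/(hA) = 1/(8.41·9.87) = 0.01205 K/W
ΣR = 8.966×10^-5 + 7.880×10^-6 + 0.05026 + 0.01205 = 0.06241 K/W
Q = ΔT/ΣR = (324 °C − 22.1 °C)/0.06241 = 4840 W

Q = 4.84 kW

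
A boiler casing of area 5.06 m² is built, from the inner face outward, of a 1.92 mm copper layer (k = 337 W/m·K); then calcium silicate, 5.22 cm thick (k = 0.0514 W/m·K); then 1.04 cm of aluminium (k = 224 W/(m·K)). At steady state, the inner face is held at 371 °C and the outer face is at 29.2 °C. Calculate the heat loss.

Series thermal resistances, inner to outer:
  R_copper = L/(kA) = 0.00192/(337·5.06) = 1.126×10^-6 K/W
  R_calcium silicate = L/(kA) = 0.0522/(0.0514·5.06) = 0.2007 K/W
  R_aluminium = L/(kA) = 0.0104/(224·5.06) = 9.176×10^-6 K/W
ΣR = 1.126×10^-6 + 0.2007 + 9.176×10^-6 = 0.2007 K/W
Q = ΔT/ΣR = (371 °C − 29.2 °C)/0.2007 = 1700 W

Q = 1700 W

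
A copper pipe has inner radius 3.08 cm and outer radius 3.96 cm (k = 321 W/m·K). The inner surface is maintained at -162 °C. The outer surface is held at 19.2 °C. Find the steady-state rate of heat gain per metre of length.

Q' = 1450 kW/m

Q' = 2πk·ΔT/ln(r₂/r₁) = 2π × 321 × 181.2 / ln(0.0396/0.0308) = 1.45×10^6 W/m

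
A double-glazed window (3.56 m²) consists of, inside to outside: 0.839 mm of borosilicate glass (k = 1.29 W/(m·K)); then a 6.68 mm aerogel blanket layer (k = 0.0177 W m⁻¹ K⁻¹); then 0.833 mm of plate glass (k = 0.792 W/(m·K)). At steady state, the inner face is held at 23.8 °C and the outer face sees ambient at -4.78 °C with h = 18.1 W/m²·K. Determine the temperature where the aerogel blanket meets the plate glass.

T = -1.08 °C

Series thermal resistances, inner to outer:
  R_borosilicate glass = L/(kA) = 8.39×10^-4/(1.29·3.56) = 1.827×10^-4 K/W
  R_aerogel blanket = L/(kA) = 0.00668/(0.0177·3.56) = 0.1060 K/W
  R_plate glass = L/(kA) = 8.33×10^-4/(0.792·3.56) = 2.954×10^-4 K/W
  R_conv,out = 1/(hA) = 1/(18.1·3.56) = 0.01552 K/W
ΣR = 1.827×10^-4 + 0.1060 + 2.954×10^-4 + 0.01552 = 0.1220 K/W
Q = ΔT/ΣR = (23.8 °C − -4.78 °C)/0.1220 = 234.3 W
From the inner boundary to the aerogel blanket/plate glass interface, ΣR_partial = 0.1062 K/W.
T_interface = T_in − Q·ΣR_partial = 23.8 °C − (234.3)(0.1062) = -1.08 °C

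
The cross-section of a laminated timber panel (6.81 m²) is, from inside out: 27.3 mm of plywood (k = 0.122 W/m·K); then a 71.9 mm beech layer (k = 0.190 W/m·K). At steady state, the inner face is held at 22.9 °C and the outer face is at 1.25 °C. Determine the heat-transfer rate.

Series thermal resistances, inner to outer:
  R_plywood = L/(kA) = 0.0273/(0.122·6.81) = 0.03286 K/W
  R_beech = L/(kA) = 0.0719/(0.190·6.81) = 0.05557 K/W
ΣR = 0.03286 + 0.05557 = 0.08843 K/W
Q = ΔT/ΣR = (22.9 °C − 1.25 °C)/0.08843 = 245 W

Q = 245 W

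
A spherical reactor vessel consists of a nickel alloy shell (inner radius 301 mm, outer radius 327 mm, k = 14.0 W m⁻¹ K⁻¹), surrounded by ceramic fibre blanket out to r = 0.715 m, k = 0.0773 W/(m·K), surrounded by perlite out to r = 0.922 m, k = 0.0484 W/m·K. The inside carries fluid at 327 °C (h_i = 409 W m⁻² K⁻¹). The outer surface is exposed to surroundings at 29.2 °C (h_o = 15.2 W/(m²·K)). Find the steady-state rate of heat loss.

Treat each layer as a resistance in series:
  R_conv,in = 1/(4πr²h) = 1/(4π·0.301²·409) = 0.002148 K/W
  R_nickel alloy = (1/0.301 − 1/0.327)/(4πk) = 0.2642/(4π·14.0) = 0.001501 K/W
  R_ceramic fibre blanket = (1/0.327 − 1/0.715)/(4πk) = 1.660/(4π·0.0773) = 1.708 K/W
  R_perlite = (1/0.715 − 1/0.922)/(4πk) = 0.3140/(4π·0.0484) = 0.5163 K/W
  R_conv,out = 1/(4πr²h) = 1/(4π·0.922²·15.2) = 0.006159 K/W
ΣR = 0.002148 + 0.001501 + 1.708 + 0.5163 + 0.006159 = 2.234 K/W
Q = ΔT/ΣR = (327 °C − 29.2 °C)/2.234 = 133 W

Q = 133 W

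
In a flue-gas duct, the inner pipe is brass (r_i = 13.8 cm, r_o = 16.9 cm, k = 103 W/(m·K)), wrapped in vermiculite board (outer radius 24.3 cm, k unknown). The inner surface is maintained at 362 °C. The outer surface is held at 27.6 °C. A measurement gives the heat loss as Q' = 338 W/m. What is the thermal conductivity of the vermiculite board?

k = 0.0584 W/m·K

ΣR = ΔT/Q' = |362 − 27.6|/338 = 0.9893 m·K/W
Known resistances:
  R'_brass = ln(0.169/0.138)/(2πk) = 0.2026/(2π·103) = 3.131×10^-4 m·K/W
R_vermiculite board = ΣR − ΣR_known = 0.9893 − 3.131×10^-4 = 0.9890 m·K/W
ln(r₂/r₁)/(2πk) = 0.9890 ⇒ k = 0.3632/(2π·0.9890) = 0.0584 W/m·K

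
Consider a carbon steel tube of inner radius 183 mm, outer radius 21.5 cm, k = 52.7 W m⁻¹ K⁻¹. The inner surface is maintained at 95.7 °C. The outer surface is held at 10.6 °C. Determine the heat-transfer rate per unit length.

Q' = 2πk·ΔT/ln(r₂/r₁) = 2π × 52.7 × 85.1 / ln(0.215/0.183) = 1.75×10^5 W/m

Q' = 175 kW/m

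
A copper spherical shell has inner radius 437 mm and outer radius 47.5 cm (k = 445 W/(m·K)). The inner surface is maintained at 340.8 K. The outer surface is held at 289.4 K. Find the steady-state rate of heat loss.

Q = 4πk·ΔT/(1/r₁ − 1/r₂) = 4π × 445 × 51.4 / (1/0.437 − 1/0.475) = 1.57×10^6 W

Q = 1.57×10^6 W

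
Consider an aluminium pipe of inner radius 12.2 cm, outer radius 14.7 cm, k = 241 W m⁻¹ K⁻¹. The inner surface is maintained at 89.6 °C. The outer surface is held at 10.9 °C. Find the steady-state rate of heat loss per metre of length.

Q' = 2πk·ΔT/ln(r₂/r₁) = 2π × 241 × 78.7 / ln(0.147/0.122) = 6.39×10^5 W/m

Q' = 639 kW/m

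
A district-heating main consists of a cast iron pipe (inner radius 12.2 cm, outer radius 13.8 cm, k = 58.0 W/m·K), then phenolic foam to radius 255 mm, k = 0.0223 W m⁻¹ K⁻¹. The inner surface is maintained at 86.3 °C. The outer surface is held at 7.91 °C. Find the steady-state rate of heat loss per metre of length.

Q' = 17.9 W/m

Resistance network (inner→outer):
  R'_cast iron = ln(0.138/0.122)/(2πk) = 0.1232/(2π·58.0) = 3.382×10^-4 m·K/W
  R'_phenolic foam = ln(0.255/0.138)/(2πk) = 0.6140/(2π·0.0223) = 4.382 m·K/W
ΣR = 3.382×10^-4 + 4.382 = 4.382 m·K/W
Q' = ΔT/ΣR = (86.3 °C − 7.91 °C)/4.382 = 17.9 W/m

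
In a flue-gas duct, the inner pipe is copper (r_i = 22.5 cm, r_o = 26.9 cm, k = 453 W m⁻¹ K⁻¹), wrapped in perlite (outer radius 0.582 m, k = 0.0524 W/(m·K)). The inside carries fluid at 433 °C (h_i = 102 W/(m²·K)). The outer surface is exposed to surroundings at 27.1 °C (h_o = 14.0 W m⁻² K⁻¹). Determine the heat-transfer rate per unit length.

Q' = 171 W/m

Series thermal resistances, inner to outer:
  R'_conv,in = 1/(2πr h) = 1/(2π·0.225·102) = 0.006935 m·K/W
  R'_copper = ln(0.269/0.225)/(2πk) = 0.1786/(2π·453) = 6.275×10^-5 m·K/W
  R'_perlite = ln(0.582/0.269)/(2πk) = 0.7718/(2π·0.0524) = 2.344 m·K/W
  R'_conv,out = 1/(2πr h) = 1/(2π·0.582·14.0) = 0.01953 m·K/W
ΣR = 0.006935 + 6.275×10^-5 + 2.344 + 0.01953 = 2.371 m·K/W
Q' = ΔT/ΣR = (433 °C − 27.1 °C)/2.371 = 171 W/m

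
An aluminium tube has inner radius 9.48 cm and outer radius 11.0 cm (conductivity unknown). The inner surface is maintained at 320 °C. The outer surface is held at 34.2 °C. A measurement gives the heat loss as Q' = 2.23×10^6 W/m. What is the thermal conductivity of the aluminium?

ΣR = ΔT/Q' = |320 − 34.2|/2.23×10^6 = 1.282×10^-4 m·K/W
ln(r₂/r₁)/(2πk) = 1.282×10^-4 ⇒ k = 0.1487/(2π·1.282×10^-4) = 185 W/m·K

k = 185 W/m·K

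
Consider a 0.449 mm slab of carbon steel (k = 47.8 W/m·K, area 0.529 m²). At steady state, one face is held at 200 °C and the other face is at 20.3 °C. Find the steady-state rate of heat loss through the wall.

Q = kA·ΔT/L = 47.8 × 0.529 × |200 °C − 20.3 °C| / 4.49×10^-4 = 1.01×10^7 W

Q = 10100 kW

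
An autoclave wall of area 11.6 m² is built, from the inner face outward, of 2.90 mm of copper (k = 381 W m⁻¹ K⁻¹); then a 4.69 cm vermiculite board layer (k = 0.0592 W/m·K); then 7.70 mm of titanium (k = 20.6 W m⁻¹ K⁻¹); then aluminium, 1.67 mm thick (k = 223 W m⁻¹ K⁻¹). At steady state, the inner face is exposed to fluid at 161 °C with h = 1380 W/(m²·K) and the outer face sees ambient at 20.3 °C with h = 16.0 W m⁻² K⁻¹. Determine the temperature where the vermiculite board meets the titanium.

Treat each layer as a resistance in series:
  R_conv,in = 1/(hA) = 1/(1380·11.6) = 6.247×10^-5 K/W
  R_copper = L/(kA) = 0.00290/(381·11.6) = 6.562×10^-7 K/W
  R_vermiculite board = L/(kA) = 0.0469/(0.0592·11.6) = 0.06830 K/W
  R_titanium = L/(kA) = 0.00770/(20.6·11.6) = 3.222×10^-5 K/W
  R_aluminium = L/(kA) = 0.00167/(223·11.6) = 6.456×10^-7 K/W
  R_conv,out = 1/(hA) = 1/(16.0·11.6) = 0.005388 K/W
ΣR = 6.247×10^-5 + 6.562×10^-7 + 0.06830 + 3.222×10^-5 + 6.456×10^-7 + 0.005388 = 0.07378 K/W
Q = ΔT/ΣR = (161 °C − 20.3 °C)/0.07378 = 1907 W
From the inner boundary to the vermiculite board/titanium interface, ΣR_partial = 0.06836 K/W.
T_interface = T_in − Q·ΣR_partial = 161 °C − (1907)(0.06836) = 30.6 °C

T = 30.6 °C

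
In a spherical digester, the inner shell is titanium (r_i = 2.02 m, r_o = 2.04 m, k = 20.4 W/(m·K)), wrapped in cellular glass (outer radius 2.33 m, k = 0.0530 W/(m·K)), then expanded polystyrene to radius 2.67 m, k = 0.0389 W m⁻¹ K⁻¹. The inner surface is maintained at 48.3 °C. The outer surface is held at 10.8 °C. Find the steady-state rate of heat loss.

Q = 184 W

Treat each layer as a resistance in series:
  R_titanium = (1/2.02 − 1/2.04)/(4πk) = 0.004853/(4π·20.4) = 1.893×10^-5 K/W
  R_cellular glass = (1/2.04 − 1/2.33)/(4πk) = 0.06101/(4π·0.0530) = 0.09161 K/W
  R_expanded polystyrene = (1/2.33 − 1/2.67)/(4πk) = 0.05465/(4π·0.0389) = 0.1118 K/W
ΣR = 1.893×10^-5 + 0.09161 + 0.1118 = 0.2034 K/W
Q = ΔT/ΣR = (48.3 °C − 10.8 °C)/0.2034 = 184 W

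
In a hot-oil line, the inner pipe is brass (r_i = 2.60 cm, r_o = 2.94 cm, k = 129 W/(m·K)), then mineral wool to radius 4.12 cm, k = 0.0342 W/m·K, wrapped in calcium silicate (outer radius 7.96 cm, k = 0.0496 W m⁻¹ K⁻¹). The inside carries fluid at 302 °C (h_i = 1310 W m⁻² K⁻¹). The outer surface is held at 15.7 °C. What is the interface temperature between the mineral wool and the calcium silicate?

T = 180 °C

Treat each layer as a resistance in series:
  R'_conv,in = 1/(2πr h) = 1/(2π·0.0260·1310) = 0.004673 m·K/W
  R'_brass = ln(0.0294/0.0260)/(2πk) = 0.1229/(2π·129) = 1.516×10^-4 m·K/W
  R'_mineral wool = ln(0.0412/0.0294)/(2πk) = 0.3374/(2π·0.0342) = 1.570 m·K/W
  R'_calcium silicate = ln(0.0796/0.0412)/(2πk) = 0.6586/(2π·0.0496) = 2.113 m·K/W
ΣR = 0.004673 + 1.516×10^-4 + 1.570 + 2.113 = 3.688 m·K/W
Q' = ΔT/ΣR = (302 °C − 15.7 °C)/3.688 = 77.63 W/m
From the inner boundary to the mineral wool/calcium silicate interface, ΣR_partial = 1.575 m·K/W.
T_interface = T_in − Q'·ΣR_partial = 302 °C − (77.63)(1.575) = 180 °C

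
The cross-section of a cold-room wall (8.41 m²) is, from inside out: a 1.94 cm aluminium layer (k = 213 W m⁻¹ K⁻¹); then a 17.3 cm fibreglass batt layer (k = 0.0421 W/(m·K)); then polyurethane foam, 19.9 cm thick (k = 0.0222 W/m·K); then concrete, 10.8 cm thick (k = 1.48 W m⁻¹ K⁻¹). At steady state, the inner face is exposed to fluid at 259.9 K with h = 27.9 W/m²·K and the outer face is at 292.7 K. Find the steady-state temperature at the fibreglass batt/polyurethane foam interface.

T = 270.21 K

Series thermal resistances, inner to outer:
  R_conv,in = 1/(hA) = 1/(27.9·8.41) = 0.004262 K/W
  R_aluminium = L/(kA) = 0.0194/(213·8.41) = 1.083×10^-5 K/W
  R_fibreglass batt = L/(kA) = 0.173/(0.0421·8.41) = 0.4886 K/W
  R_polyurethane foam = L/(kA) = 0.199/(0.0222·8.41) = 1.066 K/W
  R_concrete = L/(kA) = 0.108/(1.48·8.41) = 0.008677 K/W
ΣR = 0.004262 + 1.083×10^-5 + 0.4886 + 1.066 + 0.008677 = 1.568 K/W
Q = ΔT/ΣR = (259.9 K − 292.7 K)/1.568 = -20.92 W
From the inner boundary to the fibreglass batt/polyurethane foam interface, ΣR_partial = 0.4929 K/W.
T_interface = T_in − Q·ΣR_partial = 259.9 K − (-20.92)(0.4929) = 270.21 K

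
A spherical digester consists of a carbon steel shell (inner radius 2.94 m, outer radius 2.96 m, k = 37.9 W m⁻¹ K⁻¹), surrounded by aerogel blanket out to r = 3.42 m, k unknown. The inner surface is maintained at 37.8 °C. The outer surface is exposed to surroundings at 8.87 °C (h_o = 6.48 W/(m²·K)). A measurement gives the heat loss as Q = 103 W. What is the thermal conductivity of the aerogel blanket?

ΣR = ΔT/Q = |37.8 − 8.87|/103 = 0.2809 K/W
Known resistances:
  R_carbon steel = (1/2.94 − 1/2.96)/(4πk) = 0.002298/(4π·37.9) = 4.825×10^-6 K/W
  R_conv,out = 1/(4πr²h) = 1/(4π·3.42²·6.48) = 0.001050 K/W
R_aerogel blanket = ΣR − ΣR_known = 0.2809 − 0.001055 = 0.2798 K/W
(1/r₁−1/r₂)/(4πk) = 0.2798 ⇒ k = 0.04544/(4π·0.2798) = 0.0129 W/m·K

k = 0.0129 W/m·K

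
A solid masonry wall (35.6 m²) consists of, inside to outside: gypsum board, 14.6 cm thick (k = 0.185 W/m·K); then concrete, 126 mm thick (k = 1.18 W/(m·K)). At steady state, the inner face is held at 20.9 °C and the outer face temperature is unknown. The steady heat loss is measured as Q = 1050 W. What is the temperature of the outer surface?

Series resistances:
  R_gypsum board = L/(kA) = 0.146/(0.185·35.6) = 0.02217 K/W
  R_concrete = L/(kA) = 0.126/(1.18·35.6) = 0.002999 K/W
ΣR = 0.02517 K/W
ΔT = Q·ΣR = 1050 × 0.02517 = 26.43 K
Heat flows outward, so T_out = T_in − ΔT = 20.9 − 26.43 = -5.53 °C

T_out = -5.53 °C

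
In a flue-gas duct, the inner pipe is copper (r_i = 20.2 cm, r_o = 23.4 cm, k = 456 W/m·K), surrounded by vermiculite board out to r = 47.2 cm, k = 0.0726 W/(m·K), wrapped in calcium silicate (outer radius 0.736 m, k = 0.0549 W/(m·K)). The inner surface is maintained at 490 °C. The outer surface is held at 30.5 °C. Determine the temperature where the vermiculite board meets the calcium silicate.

Resistance network (inner→outer):
  R'_copper = ln(0.234/0.202)/(2πk) = 0.1471/(2π·456) = 5.133×10^-5 m·K/W
  R'_vermiculite board = ln(0.472/0.234)/(2πk) = 0.7017/(2π·0.0726) = 1.538 m·K/W
  R'_calcium silicate = ln(0.736/0.472)/(2πk) = 0.4443/(2π·0.0549) = 1.288 m·K/W
ΣR = 5.133×10^-5 + 1.538 + 1.288 = 2.826 m·K/W
Q' = ΔT/ΣR = (490 °C − 30.5 °C)/2.826 = 162.6 W/m
From the inner boundary to the vermiculite board/calcium silicate interface, ΣR_partial = 1.538 m·K/W.
T_interface = T_in − Q'·ΣR_partial = 490 °C − (162.6)(1.538) = 240 °C

T = 240 °C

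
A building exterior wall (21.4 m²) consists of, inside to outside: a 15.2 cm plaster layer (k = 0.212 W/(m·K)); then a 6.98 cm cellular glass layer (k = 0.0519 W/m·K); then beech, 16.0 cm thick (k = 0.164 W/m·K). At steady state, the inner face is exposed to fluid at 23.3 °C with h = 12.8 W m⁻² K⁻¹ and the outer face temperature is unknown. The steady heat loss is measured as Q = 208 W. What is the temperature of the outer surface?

T_out = -6.98 °C

Series resistances:
  R_conv,in = 1/(hA) = 1/(12.8·21.4) = 0.003651 K/W
  R_plaster = L/(kA) = 0.152/(0.212·21.4) = 0.03350 K/W
  R_cellular glass = L/(kA) = 0.0698/(0.0519·21.4) = 0.06285 K/W
  R_beech = L/(kA) = 0.160/(0.164·21.4) = 0.04559 K/W
ΣR = 0.1456 K/W
ΔT = Q·ΣR = 208 × 0.1456 = 30.28 K
Heat flows outward, so T_out = T_in − ΔT = 23.3 − 30.28 = -6.98 °C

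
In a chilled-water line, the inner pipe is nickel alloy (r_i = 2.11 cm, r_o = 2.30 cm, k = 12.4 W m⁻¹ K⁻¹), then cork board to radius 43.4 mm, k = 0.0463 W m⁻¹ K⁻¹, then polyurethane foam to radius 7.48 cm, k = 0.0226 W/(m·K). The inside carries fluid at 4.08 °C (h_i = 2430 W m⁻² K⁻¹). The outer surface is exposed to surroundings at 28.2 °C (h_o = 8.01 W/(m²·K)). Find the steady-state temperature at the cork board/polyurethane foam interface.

Resistance network (inner→outer):
  R'_conv,in = 1/(2πr h) = 1/(2π·0.0211·2430) = 0.003104 m·K/W
  R'_nickel alloy = ln(0.0230/0.0211)/(2πk) = 0.08622/(2π·12.4) = 0.001107 m·K/W
  R'_cork board = ln(0.0434/0.0230)/(2πk) = 0.6350/(2π·0.0463) = 2.183 m·K/W
  R'_polyurethane foam = ln(0.0748/0.0434)/(2πk) = 0.5444/(2π·0.0226) = 3.834 m·K/W
  R'_conv,out = 1/(2πr h) = 1/(2π·0.0748·8.01) = 0.2656 m·K/W
ΣR = 0.003104 + 0.001107 + 2.183 + 3.834 + 0.2656 = 6.287 m·K/W
Q' = ΔT/ΣR = (4.08 °C − 28.2 °C)/6.287 = -3.836 W/m
From the inner boundary to the cork board/polyurethane foam interface, ΣR_partial = 2.187 m·K/W.
T_interface = T_in − Q'·ΣR_partial = 4.08 °C − (-3.836)(2.187) = 12.5 °C

T = 12.5 °C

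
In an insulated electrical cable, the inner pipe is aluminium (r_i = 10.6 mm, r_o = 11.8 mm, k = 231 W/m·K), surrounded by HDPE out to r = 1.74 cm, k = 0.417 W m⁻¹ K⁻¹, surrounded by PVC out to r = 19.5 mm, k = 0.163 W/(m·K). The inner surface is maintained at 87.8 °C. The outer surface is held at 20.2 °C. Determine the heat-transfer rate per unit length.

Q' = 260 W/m

Resistance network (inner→outer):
  R'_aluminium = ln(0.0118/0.0106)/(2πk) = 0.1072/(2π·231) = 7.389×10^-5 m·K/W
  R'_HDPE = ln(0.0174/0.0118)/(2πk) = 0.3884/(2π·0.417) = 0.1482 m·K/W
  R'_PVC = ln(0.0195/0.0174)/(2πk) = 0.1139/(2π·0.163) = 0.1113 m·K/W
ΣR = 7.389×10^-5 + 0.1482 + 0.1113 = 0.2596 m·K/W
Q' = ΔT/ΣR = (87.8 °C − 20.2 °C)/0.2596 = 260 W/m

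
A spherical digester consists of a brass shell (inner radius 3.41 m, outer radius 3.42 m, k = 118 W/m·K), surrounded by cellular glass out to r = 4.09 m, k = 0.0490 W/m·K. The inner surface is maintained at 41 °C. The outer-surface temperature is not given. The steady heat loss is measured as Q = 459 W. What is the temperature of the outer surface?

Series resistances:
  R_brass = (1/3.41 − 1/3.42)/(4πk) = 8.575×10^-4/(4π·118) = 5.783×10^-7 K/W
  R_cellular glass = (1/3.42 − 1/4.09)/(4πk) = 0.04790/(4π·0.0490) = 0.07779 K/W
ΣR = 0.07779 K/W
ΔT = Q·ΣR = 459 × 0.07779 = 35.71 K
Heat flows outward, so T_out = T_in − ΔT = 41 − 35.71 = 5.29 °C

T_out = 5.29 °C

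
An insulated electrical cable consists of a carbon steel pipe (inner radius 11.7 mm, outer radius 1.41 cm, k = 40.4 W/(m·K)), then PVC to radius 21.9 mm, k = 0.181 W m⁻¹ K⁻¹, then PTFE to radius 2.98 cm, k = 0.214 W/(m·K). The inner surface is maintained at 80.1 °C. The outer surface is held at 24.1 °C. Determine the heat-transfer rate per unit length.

Q' = 90.8 W/m

Series thermal resistances, inner to outer:
  R'_carbon steel = ln(0.0141/0.0117)/(2πk) = 0.1866/(2π·40.4) = 7.351×10^-4 m·K/W
  R'_PVC = ln(0.0219/0.0141)/(2πk) = 0.4403/(2π·0.181) = 0.3872 m·K/W
  R'_PTFE = ln(0.0298/0.0219)/(2πk) = 0.3080/(2π·0.214) = 0.2291 m·K/W
ΣR = 7.351×10^-4 + 0.3872 + 0.2291 = 0.6170 m·K/W
Q' = ΔT/ΣR = (80.1 °C − 24.1 °C)/0.6170 = 90.8 W/m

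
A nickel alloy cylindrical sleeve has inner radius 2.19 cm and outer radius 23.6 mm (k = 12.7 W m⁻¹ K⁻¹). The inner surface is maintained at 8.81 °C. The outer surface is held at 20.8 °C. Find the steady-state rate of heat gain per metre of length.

Q' = 12.8 kW/m

Q' = 2πk·ΔT/ln(r₂/r₁) = 2π × 12.7 × 11.99 / ln(0.0236/0.0219) = 12800 W/m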